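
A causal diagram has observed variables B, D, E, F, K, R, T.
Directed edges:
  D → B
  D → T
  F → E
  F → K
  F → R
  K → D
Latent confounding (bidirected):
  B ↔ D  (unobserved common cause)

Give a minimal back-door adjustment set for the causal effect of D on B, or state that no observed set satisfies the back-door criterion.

desc(D)\{D}={B,T}; candidates ⊆ {E,F,K,R}.
D↔B: latent back-door arc(s) into D.
size 0: {}; under {} D still reaches {B,E,F,K,R} ∋ B.
size 1: {E}, {F}, {K} …(+1); under {E} D still reaches {B,F,K,R} ∋ B.
size 2: {E,F}, {E,K}, {E,R} …(+3); under {E,F} D still reaches {B,K} ∋ B.
D↔B cannot be blocked by any observed set — no back-door set.

D→B: no observed back-door set.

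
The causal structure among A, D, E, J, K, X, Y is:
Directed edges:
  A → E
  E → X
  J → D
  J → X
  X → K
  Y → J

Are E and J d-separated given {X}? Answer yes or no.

No — E and J are d-connected given {X}.

Bayes-Ball from E | {X} reaches {A,D,J,Y}.
J ∈ reach(E|{X}) ⇒ E ⊥̸ J | {X}.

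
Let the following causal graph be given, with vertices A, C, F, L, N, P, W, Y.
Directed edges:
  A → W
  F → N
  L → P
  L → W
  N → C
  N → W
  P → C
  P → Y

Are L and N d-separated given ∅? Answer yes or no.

Yes — L ⊥ N | ∅.

Bayes-Ball from L | ∅ reaches {C,P,W,Y}.
N ∉ reach(L|∅) ⇒ L ⊥ N | ∅.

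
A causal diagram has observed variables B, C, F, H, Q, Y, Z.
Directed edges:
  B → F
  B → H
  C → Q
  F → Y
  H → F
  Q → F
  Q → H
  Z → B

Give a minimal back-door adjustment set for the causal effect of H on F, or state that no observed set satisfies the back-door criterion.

desc(H)\{H}={F,Y}; candidates ⊆ {B,C,Q,Z}.
size 0: {}; under {} H still reaches {B,C,F,Q,Y,Z} ∋ F.
size 1: {B}, {C}, {Q} …(+1); under {B} H still reaches {C,F,Q,Y} ∋ F.
{B,Q}: H⊥F given {B,Q} in G with H→· removed — back-door holds.

H→F: minimal back-door set {B, Q}.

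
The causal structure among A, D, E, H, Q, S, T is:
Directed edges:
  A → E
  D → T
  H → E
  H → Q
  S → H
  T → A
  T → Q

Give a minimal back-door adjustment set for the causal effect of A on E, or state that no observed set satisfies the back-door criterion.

desc(A)\{A}={E}; candidates ⊆ {D,H,Q,S,T}.
∅: A⊥E given ∅ in G with A→· removed — back-door holds.

A→E: minimal back-door set ∅.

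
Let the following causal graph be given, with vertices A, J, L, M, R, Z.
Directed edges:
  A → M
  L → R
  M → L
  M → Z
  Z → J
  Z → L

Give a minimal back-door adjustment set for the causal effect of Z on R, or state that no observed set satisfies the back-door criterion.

desc(Z)\{Z}={J,L,R}; candidates ⊆ {A,M}.
size 0: {}; under {} Z still reaches {A,L,M,R} ∋ R.
{M}: Z⊥R given {M} in G with Z→· removed — back-door holds.

Z→R: minimal back-door set {M}.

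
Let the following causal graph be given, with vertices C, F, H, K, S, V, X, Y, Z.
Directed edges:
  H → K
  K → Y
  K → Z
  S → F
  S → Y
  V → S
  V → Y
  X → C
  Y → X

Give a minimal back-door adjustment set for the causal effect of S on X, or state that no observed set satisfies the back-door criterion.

S→X: minimal back-door set {V}.

desc(S)\{S}={C,F,X,Y}; candidates ⊆ {H,K,V,Z}.
size 0: {}; under {} S still reaches {C,V,X,Y} ∋ X.
{V}: S⊥X given {V} in G with S→· removed — back-door holds.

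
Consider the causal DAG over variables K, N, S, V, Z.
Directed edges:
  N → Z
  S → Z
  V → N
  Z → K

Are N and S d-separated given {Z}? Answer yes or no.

Bayes-Ball from N | {Z} reaches {S,V}.
S ∈ reach(N|{Z}) ⇒ N ⊥̸ S | {Z}.

No — N and S are d-connected given {Z}.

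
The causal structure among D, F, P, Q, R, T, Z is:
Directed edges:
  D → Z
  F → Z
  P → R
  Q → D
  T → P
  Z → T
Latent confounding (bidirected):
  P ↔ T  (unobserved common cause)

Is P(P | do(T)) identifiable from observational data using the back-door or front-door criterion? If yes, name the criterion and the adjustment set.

P(P|do(T)): not identifiable (no BD/FD set).

desc(T)\{T}={P,R}; candidates ⊆ {D,F,Q,Z}.
T↔P: latent back-door arc(s) into T.
size 0: {}; under {} T still reaches {D,F,P,Q,R,Z} ∋ P.
size 1: {D}, {F}, {Q} …(+1); under {D} T still reaches {F,P,R,Z} ∋ P.
size 2: {D,F}, {D,Q}, {D,Z} …(+3); under {D,F} T still reaches {P,R,Z} ∋ P.
T↔P cannot be blocked by any observed set — no back-door set.
No mediator lies on a directed T→…→P path.
Neither criterion identifies P(P|do(T)) in this graph.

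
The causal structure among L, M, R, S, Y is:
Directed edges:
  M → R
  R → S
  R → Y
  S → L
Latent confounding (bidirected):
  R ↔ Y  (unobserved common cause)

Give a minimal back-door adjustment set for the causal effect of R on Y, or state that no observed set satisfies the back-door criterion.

desc(R)\{R}={L,S,Y}; candidates ⊆ {M}.
R↔Y: latent back-door arc(s) into R.
size 0: {}; under {} R still reaches {M,Y} ∋ Y.
size 1: {M}; under {M} R still reaches {Y} ∋ Y.
R↔Y cannot be blocked by any observed set — no back-door set.

R→Y: no observed back-door set.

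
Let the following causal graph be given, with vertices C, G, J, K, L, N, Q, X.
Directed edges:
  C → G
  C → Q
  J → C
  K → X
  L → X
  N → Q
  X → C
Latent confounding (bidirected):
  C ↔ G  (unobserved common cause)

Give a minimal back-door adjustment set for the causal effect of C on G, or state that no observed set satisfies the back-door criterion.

desc(C)\{C}={G,Q}; candidates ⊆ {J,K,L,N,X}.
C↔G: latent back-door arc(s) into C.
size 0: {}; under {} C still reaches {G,J,K,L,X} ∋ G.
size 1: {J}, {K}, {L} …(+2); under {J} C still reaches {G,K,L,X} ∋ G.
size 2: {J,K}, {J,L}, {J,N} …(+7); under {J,K} C still reaches {G,L,X} ∋ G.
C↔G cannot be blocked by any observed set — no back-door set.

C→G: no observed back-door set.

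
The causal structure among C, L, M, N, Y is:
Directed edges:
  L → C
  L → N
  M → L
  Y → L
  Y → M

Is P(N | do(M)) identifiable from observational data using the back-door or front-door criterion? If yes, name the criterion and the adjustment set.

desc(M)\{M}={C,L,N}; candidates ⊆ {Y}.
size 0: {}; under {} M still reaches {C,L,N,Y} ∋ N.
{Y}: M⊥N given {Y} in G with M→· removed — back-door holds.
P(N|do(M)) = Σ_{Y} P(N|M,Y)·P(Y).

P(N|do(M)): backdoor, adjust for {Y}.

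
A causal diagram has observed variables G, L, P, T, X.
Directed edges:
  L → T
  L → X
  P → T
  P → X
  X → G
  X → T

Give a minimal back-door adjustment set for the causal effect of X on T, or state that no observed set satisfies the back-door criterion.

desc(X)\{X}={G,T}; candidates ⊆ {L,P}.
size 0: {}; under {} X still reaches {L,P,T} ∋ T.
size 1: {L}, {P}; under {L} X still reaches {P,T} ∋ T.
{L,P}: X⊥T given {L,P} in G with X→· removed — back-door holds.

X→T: minimal back-door set {L, P}.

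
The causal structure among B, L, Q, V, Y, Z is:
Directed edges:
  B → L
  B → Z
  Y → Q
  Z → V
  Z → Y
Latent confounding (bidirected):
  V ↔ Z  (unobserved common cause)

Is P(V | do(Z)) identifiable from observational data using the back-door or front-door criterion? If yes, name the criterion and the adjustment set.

P(V|do(Z)): not identifiable (no BD/FD set).

desc(Z)\{Z}={Q,V,Y}; candidates ⊆ {B,L}.
Z↔V: latent back-door arc(s) into Z.
size 0: {}; under {} Z still reaches {B,L,V} ∋ V.
size 1: {B}, {L}; under {B} Z still reaches {V} ∋ V.
size 2: {B,L}; under {B,L} Z still reaches {V} ∋ V.
Z↔V cannot be blocked by any observed set — no back-door set.
No mediator lies on a directed Z→…→V path.
Neither criterion identifies P(V|do(Z)) in this graph.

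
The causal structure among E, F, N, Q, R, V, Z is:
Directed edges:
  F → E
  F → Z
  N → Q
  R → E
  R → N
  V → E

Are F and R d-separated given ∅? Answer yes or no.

Bayes-Ball from F | ∅ reaches {E,Z}.
R ∉ reach(F|∅) ⇒ F ⊥ R | ∅.

Yes — F ⊥ R | ∅.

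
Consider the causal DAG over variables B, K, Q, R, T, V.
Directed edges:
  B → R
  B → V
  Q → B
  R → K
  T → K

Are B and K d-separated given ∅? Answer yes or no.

Bayes-Ball from B | ∅ reaches {K,Q,R,V}.
K ∈ reach(B|∅) ⇒ B ⊥̸ K | ∅.

No — B and K are d-connected given ∅.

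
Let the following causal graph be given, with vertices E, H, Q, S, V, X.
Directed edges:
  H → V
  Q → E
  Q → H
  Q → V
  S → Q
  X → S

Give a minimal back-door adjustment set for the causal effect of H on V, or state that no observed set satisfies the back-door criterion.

H→V: minimal back-door set {Q}.

desc(H)\{H}={V}; candidates ⊆ {E,Q,S,X}.
size 0: {}; under {} H still reaches {E,Q,S,V,X} ∋ V.
{Q}: H⊥V given {Q} in G with H→· removed — back-door holds.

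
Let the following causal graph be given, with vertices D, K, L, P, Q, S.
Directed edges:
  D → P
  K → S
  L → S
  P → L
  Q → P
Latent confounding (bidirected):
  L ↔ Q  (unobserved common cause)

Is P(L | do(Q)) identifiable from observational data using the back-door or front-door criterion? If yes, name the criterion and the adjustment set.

desc(Q)\{Q}={L,P,S}; candidates ⊆ {D,K}.
Q↔L: latent back-door arc(s) into Q.
size 0: {}; under {} Q still reaches {L,S} ∋ L.
size 1: {D}, {K}; under {D} Q still reaches {L,S} ∋ L.
size 2: {D,K}; under {D,K} Q still reaches {L,S} ∋ L.
Q↔L cannot be blocked by any observed set — no back-door set.
{P}: (i) intercepts every directed Q→L path; (ii) no back-door Q→{P}; (iii) {Q} blocks every back-door {P}→L. Front-door holds.
P(L|do(Q)) = Σ_{P} P(P|Q) Σ_{Q'} P(L|P,Q')P(Q').

P(L|do(Q)): frontdoor, adjust for {P}.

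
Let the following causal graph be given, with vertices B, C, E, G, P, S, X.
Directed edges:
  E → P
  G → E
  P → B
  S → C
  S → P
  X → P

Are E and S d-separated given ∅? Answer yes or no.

Yes — E ⊥ S | ∅.

Bayes-Ball from E | ∅ reaches {B,G,P}.
S ∉ reach(E|∅) ⇒ E ⊥ S | ∅.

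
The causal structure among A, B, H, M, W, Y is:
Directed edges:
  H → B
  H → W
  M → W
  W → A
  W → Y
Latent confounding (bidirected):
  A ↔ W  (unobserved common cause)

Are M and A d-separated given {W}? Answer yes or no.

Bayes-Ball from M | {W} reaches {A,B,H}.
A ∈ reach(M|{W}) ⇒ M ⊥̸ A | {W}.

No — M and A are d-connected given {W}.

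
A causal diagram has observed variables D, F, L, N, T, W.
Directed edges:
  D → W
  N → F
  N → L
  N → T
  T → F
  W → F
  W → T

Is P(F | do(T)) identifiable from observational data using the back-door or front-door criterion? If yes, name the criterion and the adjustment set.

P(F|do(T)): backdoor, adjust for {N, W}.

desc(T)\{T}={F}; candidates ⊆ {D,L,N,W}.
size 0: {}; under {} T still reaches {D,F,L,N,W} ∋ F.
size 1: {D}, {L}, {N} …(+1); under {D} T still reaches {F,L,N,W} ∋ F.
{N,W}: T⊥F given {N,W} in G with T→· removed — back-door holds.
P(F|do(T)) = Σ_{N,W} P(F|T,N,W)·P(N,W).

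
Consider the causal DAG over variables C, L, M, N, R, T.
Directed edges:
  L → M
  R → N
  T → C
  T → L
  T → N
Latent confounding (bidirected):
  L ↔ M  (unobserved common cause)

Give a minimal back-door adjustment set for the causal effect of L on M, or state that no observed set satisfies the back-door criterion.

L→M: no observed back-door set.

desc(L)\{L}={M}; candidates ⊆ {C,N,R,T}.
L↔M: latent back-door arc(s) into L.
size 0: {}; under {} L still reaches {C,M,N,T} ∋ M.
size 1: {C}, {N}, {R} …(+1); under {C} L still reaches {M,N,T} ∋ M.
size 2: {C,N}, {C,R}, {C,T} …(+3); under {C,N} L still reaches {M,R,T} ∋ M.
L↔M cannot be blocked by any observed set — no back-door set.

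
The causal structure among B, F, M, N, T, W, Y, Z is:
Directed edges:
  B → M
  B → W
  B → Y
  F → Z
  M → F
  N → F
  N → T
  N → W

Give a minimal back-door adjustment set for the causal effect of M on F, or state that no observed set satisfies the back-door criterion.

desc(M)\{M}={F,Z}; candidates ⊆ {B,N,T,W,Y}.
∅: M⊥F given ∅ in G with M→· removed — back-door holds.

M→F: minimal back-door set ∅.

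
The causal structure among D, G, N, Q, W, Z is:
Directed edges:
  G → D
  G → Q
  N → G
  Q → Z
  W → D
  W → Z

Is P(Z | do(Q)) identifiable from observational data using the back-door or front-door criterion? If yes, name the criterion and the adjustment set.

desc(Q)\{Q}={Z}; candidates ⊆ {D,G,N,W}.
∅: Q⊥Z given ∅ in G with Q→· removed — back-door holds.
P(Z|do(Q)) = P(Z|Q) — no adjustment needed.

P(Z|do(Q)): backdoor, adjust for ∅.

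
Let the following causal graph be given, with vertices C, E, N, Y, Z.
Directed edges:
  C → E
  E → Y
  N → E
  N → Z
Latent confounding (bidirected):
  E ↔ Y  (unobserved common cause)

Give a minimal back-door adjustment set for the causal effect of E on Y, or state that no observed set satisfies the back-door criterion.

desc(E)\{E}={Y}; candidates ⊆ {C,N,Z}.
E↔Y: latent back-door arc(s) into E.
size 0: {}; under {} E still reaches {C,N,Y,Z} ∋ Y.
size 1: {C}, {N}, {Z}; under {C} E still reaches {N,Y,Z} ∋ Y.
size 2: {C,N}, {C,Z}, {N,Z}; under {C,N} E still reaches {Y} ∋ Y.
E↔Y cannot be blocked by any observed set — no back-door set.

E→Y: no observed back-door set.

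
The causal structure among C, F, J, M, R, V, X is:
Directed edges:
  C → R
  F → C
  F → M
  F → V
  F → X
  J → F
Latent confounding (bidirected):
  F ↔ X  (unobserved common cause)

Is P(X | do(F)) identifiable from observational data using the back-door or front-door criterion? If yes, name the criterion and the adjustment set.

P(X|do(F)): not identifiable (no BD/FD set).

desc(F)\{F}={C,M,R,V,X}; candidates ⊆ {J}.
F↔X: latent back-door arc(s) into F.
size 0: {}; under {} F still reaches {J,X} ∋ X.
size 1: {J}; under {J} F still reaches {X} ∋ X.
F↔X cannot be blocked by any observed set — no back-door set.
No mediator lies on a directed F→…→X path.
Neither criterion identifies P(X|do(F)) in this graph.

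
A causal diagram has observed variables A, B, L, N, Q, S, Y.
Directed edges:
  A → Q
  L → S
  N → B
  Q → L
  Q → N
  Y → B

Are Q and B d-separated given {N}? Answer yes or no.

Yes — Q ⊥ B | {N}.

Bayes-Ball from Q | {N} reaches {A,L,S}.
B ∉ reach(Q|{N}) ⇒ Q ⊥ B | {N}.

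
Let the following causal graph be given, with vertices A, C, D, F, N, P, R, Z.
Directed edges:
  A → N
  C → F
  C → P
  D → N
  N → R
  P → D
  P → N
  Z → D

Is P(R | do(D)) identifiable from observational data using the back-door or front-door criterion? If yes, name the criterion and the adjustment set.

desc(D)\{D}={N,R}; candidates ⊆ {A,C,F,P,Z}.
size 0: {}; under {} D still reaches {C,F,N,P,R,Z} ∋ R.
{P}: D⊥R given {P} in G with D→· removed — back-door holds.
P(R|do(D)) = Σ_{P} P(R|D,P)·P(P).

P(R|do(D)): backdoor, adjust for {P}.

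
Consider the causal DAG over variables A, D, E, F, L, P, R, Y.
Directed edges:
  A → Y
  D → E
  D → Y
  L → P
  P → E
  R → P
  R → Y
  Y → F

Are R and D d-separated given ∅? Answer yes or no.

Bayes-Ball from R | ∅ reaches {E,F,P,Y}.
D ∉ reach(R|∅) ⇒ R ⊥ D | ∅.

Yes — R ⊥ D | ∅.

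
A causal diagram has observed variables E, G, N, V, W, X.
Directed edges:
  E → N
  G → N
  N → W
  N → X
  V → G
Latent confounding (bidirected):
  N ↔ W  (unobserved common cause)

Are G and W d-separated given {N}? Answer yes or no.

Bayes-Ball from G | {N} reaches {E,V,W}.
W ∈ reach(G|{N}) ⇒ G ⊥̸ W | {N}.

No — G and W are d-connected given {N}.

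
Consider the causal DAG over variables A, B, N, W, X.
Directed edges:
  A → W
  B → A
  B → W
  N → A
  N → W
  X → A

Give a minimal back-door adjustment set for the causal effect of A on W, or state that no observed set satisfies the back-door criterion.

desc(A)\{A}={W}; candidates ⊆ {B,N,X}.
size 0: {}; under {} A still reaches {B,N,W,X} ∋ W.
size 1: {B}, {N}, {X}; under {B} A still reaches {N,W,X} ∋ W.
{B,N}: A⊥W given {B,N} in G with A→· removed — back-door holds.

A→W: minimal back-door set {B, N}.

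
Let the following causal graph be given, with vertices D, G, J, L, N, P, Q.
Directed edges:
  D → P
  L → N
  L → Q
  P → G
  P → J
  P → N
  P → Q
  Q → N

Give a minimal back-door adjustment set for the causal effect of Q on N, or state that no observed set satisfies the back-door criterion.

Q→N: minimal back-door set {L, P}.

desc(Q)\{Q}={N}; candidates ⊆ {D,G,J,L,P}.
size 0: {}; under {} Q still reaches {D,G,J,L,N,P} ∋ N.
size 1: {D}, {G}, {J} …(+2); under {D} Q still reaches {G,J,L,N,P} ∋ N.
{L,P}: Q⊥N given {L,P} in G with Q→· removed — back-door holds.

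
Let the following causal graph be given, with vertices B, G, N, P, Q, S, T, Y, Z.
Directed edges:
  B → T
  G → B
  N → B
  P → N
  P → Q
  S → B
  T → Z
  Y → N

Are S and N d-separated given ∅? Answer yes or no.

Yes — S ⊥ N | ∅.

Bayes-Ball from S | ∅ reaches {B,T,Z}.
N ∉ reach(S|∅) ⇒ S ⊥ N | ∅.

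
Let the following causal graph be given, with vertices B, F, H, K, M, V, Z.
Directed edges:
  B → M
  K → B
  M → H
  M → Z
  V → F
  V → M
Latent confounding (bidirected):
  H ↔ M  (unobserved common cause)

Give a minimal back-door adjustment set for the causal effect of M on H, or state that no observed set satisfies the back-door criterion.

desc(M)\{M}={H,Z}; candidates ⊆ {B,F,K,V}.
M↔H: latent back-door arc(s) into M.
size 0: {}; under {} M still reaches {B,F,H,K,V} ∋ H.
size 1: {B}, {F}, {K} …(+1); under {B} M still reaches {F,H,V} ∋ H.
size 2: {B,F}, {B,K}, {B,V} …(+3); under {B,F} M still reaches {H,V} ∋ H.
M↔H cannot be blocked by any observed set — no back-door set.

M→H: no observed back-door set.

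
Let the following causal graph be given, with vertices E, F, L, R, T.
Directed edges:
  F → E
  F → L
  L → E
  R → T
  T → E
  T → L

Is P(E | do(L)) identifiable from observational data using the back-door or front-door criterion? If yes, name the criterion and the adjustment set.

P(E|do(L)): backdoor, adjust for {F, T}.

desc(L)\{L}={E}; candidates ⊆ {F,R,T}.
size 0: {}; under {} L still reaches {E,F,R,T} ∋ E.
size 1: {F}, {R}, {T}; under {F} L still reaches {E,R,T} ∋ E.
{F,T}: L⊥E given {F,T} in G with L→· removed — back-door holds.
P(E|do(L)) = Σ_{F,T} P(E|L,F,T)·P(F,T).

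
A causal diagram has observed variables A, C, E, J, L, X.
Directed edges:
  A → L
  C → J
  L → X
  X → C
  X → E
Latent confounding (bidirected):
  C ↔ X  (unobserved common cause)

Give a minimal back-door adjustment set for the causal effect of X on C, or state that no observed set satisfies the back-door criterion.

desc(X)\{X}={C,E,J}; candidates ⊆ {A,L}.
X↔C: latent back-door arc(s) into X.
size 0: {}; under {} X still reaches {A,C,J,L} ∋ C.
size 1: {A}, {L}; under {A} X still reaches {C,J,L} ∋ C.
size 2: {A,L}; under {A,L} X still reaches {C,J} ∋ C.
X↔C cannot be blocked by any observed set — no back-door set.

X→C: no observed back-door set.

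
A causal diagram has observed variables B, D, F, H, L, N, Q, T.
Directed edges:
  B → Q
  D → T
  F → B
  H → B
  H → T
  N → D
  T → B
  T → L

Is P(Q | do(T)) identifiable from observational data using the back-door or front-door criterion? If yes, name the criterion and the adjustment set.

P(Q|do(T)): backdoor, adjust for {H}.

desc(T)\{T}={B,L,Q}; candidates ⊆ {D,F,H,N}.
size 0: {}; under {} T still reaches {B,D,H,N,Q} ∋ Q.
{H}: T⊥Q given {H} in G with T→· removed — back-door holds.
P(Q|do(T)) = Σ_{H} P(Q|T,H)·P(H).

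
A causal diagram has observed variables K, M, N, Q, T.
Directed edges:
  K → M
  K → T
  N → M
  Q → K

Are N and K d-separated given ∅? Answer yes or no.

Yes — N ⊥ K | ∅.

Bayes-Ball from N | ∅ reaches {M}.
K ∉ reach(N|∅) ⇒ N ⊥ K | ∅.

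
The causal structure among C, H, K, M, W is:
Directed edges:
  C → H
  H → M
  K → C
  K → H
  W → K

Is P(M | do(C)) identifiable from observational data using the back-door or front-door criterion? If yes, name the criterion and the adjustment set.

P(M|do(C)): backdoor, adjust for {K}.

desc(C)\{C}={H,M}; candidates ⊆ {K,W}.
size 0: {}; under {} C still reaches {H,K,M,W} ∋ M.
{K}: C⊥M given {K} in G with C→· removed — back-door holds.
P(M|do(C)) = Σ_{K} P(M|C,K)·P(K).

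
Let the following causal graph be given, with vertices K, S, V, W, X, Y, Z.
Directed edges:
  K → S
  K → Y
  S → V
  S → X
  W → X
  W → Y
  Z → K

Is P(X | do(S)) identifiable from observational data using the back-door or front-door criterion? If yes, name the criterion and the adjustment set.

desc(S)\{S}={V,X}; candidates ⊆ {K,W,Y,Z}.
∅: S⊥X given ∅ in G with S→· removed — back-door holds.
P(X|do(S)) = P(X|S) — no adjustment needed.

P(X|do(S)): backdoor, adjust for ∅.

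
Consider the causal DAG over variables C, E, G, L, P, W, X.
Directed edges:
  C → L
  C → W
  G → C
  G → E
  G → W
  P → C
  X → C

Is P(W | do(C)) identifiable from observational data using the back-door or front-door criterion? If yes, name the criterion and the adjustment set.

P(W|do(C)): backdoor, adjust for {G}.

desc(C)\{C}={L,W}; candidates ⊆ {E,G,P,X}.
size 0: {}; under {} C still reaches {E,G,P,W,X} ∋ W.
{G}: C⊥W given {G} in G with C→· removed — back-door holds.
P(W|do(C)) = Σ_{G} P(W|C,G)·P(G).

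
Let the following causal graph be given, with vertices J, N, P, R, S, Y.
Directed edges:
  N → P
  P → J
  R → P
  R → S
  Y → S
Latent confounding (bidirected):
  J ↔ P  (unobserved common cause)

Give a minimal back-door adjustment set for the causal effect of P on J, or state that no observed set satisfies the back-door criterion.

P→J: no observed back-door set.

desc(P)\{P}={J}; candidates ⊆ {N,R,S,Y}.
P↔J: latent back-door arc(s) into P.
size 0: {}; under {} P still reaches {J,N,R,S} ∋ J.
size 1: {N}, {R}, {S} …(+1); under {N} P still reaches {J,R,S} ∋ J.
size 2: {N,R}, {N,S}, {N,Y} …(+3); under {N,R} P still reaches {J} ∋ J.
P↔J cannot be blocked by any observed set — no back-door set.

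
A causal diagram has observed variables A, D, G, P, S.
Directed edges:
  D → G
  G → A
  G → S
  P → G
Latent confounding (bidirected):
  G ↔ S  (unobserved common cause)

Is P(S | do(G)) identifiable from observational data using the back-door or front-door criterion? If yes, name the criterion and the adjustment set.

P(S|do(G)): not identifiable (no BD/FD set).

desc(G)\{G}={A,S}; candidates ⊆ {D,P}.
G↔S: latent back-door arc(s) into G.
size 0: {}; under {} G still reaches {D,P,S} ∋ S.
size 1: {D}, {P}; under {D} G still reaches {P,S} ∋ S.
size 2: {D,P}; under {D,P} G still reaches {S} ∋ S.
G↔S cannot be blocked by any observed set — no back-door set.
No mediator lies on a directed G→…→S path.
Neither criterion identifies P(S|do(G)) in this graph.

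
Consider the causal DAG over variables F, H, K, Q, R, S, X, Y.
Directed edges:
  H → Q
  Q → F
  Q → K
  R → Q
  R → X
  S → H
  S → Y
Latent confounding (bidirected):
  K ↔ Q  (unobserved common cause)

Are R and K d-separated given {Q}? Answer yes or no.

Bayes-Ball from R | {Q} reaches {H,K,S,X,Y}.
K ∈ reach(R|{Q}) ⇒ R ⊥̸ K | {Q}.

No — R and K are d-connected given {Q}.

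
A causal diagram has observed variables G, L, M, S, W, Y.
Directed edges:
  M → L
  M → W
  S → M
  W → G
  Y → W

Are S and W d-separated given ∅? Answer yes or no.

No — S and W are d-connected given ∅.

Bayes-Ball from S | ∅ reaches {G,L,M,W}.
W ∈ reach(S|∅) ⇒ S ⊥̸ W | ∅.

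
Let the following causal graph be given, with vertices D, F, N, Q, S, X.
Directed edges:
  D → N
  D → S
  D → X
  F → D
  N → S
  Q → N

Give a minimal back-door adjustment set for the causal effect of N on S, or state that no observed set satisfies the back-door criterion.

N→S: minimal back-door set {D}.

desc(N)\{N}={S}; candidates ⊆ {D,F,Q,X}.
size 0: {}; under {} N still reaches {D,F,Q,S,X} ∋ S.
{D}: N⊥S given {D} in G with N→· removed — back-door holds.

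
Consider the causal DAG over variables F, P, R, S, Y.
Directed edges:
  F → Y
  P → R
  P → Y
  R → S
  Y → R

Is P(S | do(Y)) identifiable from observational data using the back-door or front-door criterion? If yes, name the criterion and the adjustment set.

desc(Y)\{Y}={R,S}; candidates ⊆ {F,P}.
size 0: {}; under {} Y still reaches {F,P,R,S} ∋ S.
{P}: Y⊥S given {P} in G with Y→· removed — back-door holds.
P(S|do(Y)) = Σ_{P} P(S|Y,P)·P(P).

P(S|do(Y)): backdoor, adjust for {P}.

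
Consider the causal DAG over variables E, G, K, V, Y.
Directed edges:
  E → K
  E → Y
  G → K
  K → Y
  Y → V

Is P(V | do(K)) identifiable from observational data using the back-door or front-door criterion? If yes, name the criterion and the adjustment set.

P(V|do(K)): backdoor, adjust for {E}.

desc(K)\{K}={V,Y}; candidates ⊆ {E,G}.
size 0: {}; under {} K still reaches {E,G,V,Y} ∋ V.
{E}: K⊥V given {E} in G with K→· removed — back-door holds.
P(V|do(K)) = Σ_{E} P(V|K,E)·P(E).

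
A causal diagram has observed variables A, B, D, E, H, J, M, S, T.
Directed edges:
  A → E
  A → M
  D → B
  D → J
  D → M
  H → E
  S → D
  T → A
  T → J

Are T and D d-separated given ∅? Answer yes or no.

Yes — T ⊥ D | ∅.

Bayes-Ball from T | ∅ reaches {A,E,J,M}.
D ∉ reach(T|∅) ⇒ T ⊥ D | ∅.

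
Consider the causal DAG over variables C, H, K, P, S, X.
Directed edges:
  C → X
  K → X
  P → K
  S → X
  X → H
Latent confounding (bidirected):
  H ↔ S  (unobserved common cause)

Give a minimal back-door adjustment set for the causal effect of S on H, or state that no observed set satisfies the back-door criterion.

desc(S)\{S}={H,X}; candidates ⊆ {C,K,P}.
S↔H: latent back-door arc(s) into S.
size 0: {}; under {} S still reaches {H} ∋ H.
size 1: {C}, {K}, {P}; under {C} S still reaches {H} ∋ H.
size 2: {C,K}, {C,P}, {K,P}; under {C,K} S still reaches {H} ∋ H.
S↔H cannot be blocked by any observed set — no back-door set.

S→H: no observed back-door set.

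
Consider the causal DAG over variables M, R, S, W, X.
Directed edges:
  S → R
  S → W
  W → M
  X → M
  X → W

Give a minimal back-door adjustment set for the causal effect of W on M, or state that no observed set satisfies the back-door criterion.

desc(W)\{W}={M}; candidates ⊆ {R,S,X}.
size 0: {}; under {} W still reaches {M,R,S,X} ∋ M.
{X}: W⊥M given {X} in G with W→· removed — back-door holds.

W→M: minimal back-door set {X}.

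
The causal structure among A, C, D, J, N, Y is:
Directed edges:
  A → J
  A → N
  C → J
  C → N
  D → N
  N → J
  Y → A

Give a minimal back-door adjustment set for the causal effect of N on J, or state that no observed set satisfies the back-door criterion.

N→J: minimal back-door set {A, C}.

desc(N)\{N}={J}; candidates ⊆ {A,C,D,Y}.
size 0: {}; under {} N still reaches {A,C,D,J,Y} ∋ J.
size 1: {A}, {C}, {D} …(+1); under {A} N still reaches {C,D,J} ∋ J.
{A,C}: N⊥J given {A,C} in G with N→· removed — back-door holds.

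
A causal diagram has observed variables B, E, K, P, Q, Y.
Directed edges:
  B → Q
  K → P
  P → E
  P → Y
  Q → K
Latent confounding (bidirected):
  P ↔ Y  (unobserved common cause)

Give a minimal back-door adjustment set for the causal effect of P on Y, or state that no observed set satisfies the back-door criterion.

desc(P)\{P}={E,Y}; candidates ⊆ {B,K,Q}.
P↔Y: latent back-door arc(s) into P.
size 0: {}; under {} P still reaches {B,K,Q,Y} ∋ Y.
size 1: {B}, {K}, {Q}; under {B} P still reaches {K,Q,Y} ∋ Y.
size 2: {B,K}, {B,Q}, {K,Q}; under {B,K} P still reaches {Y} ∋ Y.
P↔Y cannot be blocked by any observed set — no back-door set.

P→Y: no observed back-door set.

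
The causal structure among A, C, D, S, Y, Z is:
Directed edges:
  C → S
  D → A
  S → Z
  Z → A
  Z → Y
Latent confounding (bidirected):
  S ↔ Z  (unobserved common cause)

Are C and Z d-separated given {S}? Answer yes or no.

Bayes-Ball from C | {S} reaches {A,Y,Z}.
Z ∈ reach(C|{S}) ⇒ C ⊥̸ Z | {S}.

No — C and Z are d-connected given {S}.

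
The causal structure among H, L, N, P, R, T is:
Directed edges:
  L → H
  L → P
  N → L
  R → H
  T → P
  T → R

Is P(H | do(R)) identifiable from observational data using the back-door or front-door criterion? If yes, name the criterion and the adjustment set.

desc(R)\{R}={H}; candidates ⊆ {L,N,P,T}.
∅: R⊥H given ∅ in G with R→· removed — back-door holds.
P(H|do(R)) = P(H|R) — no adjustment needed.

P(H|do(R)): backdoor, adjust for ∅.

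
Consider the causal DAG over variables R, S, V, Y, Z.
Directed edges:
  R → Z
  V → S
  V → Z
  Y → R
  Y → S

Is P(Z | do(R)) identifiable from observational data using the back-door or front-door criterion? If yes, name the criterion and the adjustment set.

P(Z|do(R)): backdoor, adjust for ∅.

desc(R)\{R}={Z}; candidates ⊆ {S,V,Y}.
∅: R⊥Z given ∅ in G with R→· removed — back-door holds.
P(Z|do(R)) = P(Z|R) — no adjustment needed.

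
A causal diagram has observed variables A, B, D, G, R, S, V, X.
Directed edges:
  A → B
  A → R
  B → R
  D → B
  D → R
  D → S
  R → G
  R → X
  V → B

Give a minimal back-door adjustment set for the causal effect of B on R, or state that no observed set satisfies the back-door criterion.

B→R: minimal back-door set {A, D}.

desc(B)\{B}={G,R,X}; candidates ⊆ {A,D,S,V}.
size 0: {}; under {} B still reaches {A,D,G,R,S,V,X} ∋ R.
size 1: {A}, {D}, {S} …(+1); under {A} B still reaches {D,G,R,S,V,X} ∋ R.
{A,D}: B⊥R given {A,D} in G with B→· removed — back-door holds.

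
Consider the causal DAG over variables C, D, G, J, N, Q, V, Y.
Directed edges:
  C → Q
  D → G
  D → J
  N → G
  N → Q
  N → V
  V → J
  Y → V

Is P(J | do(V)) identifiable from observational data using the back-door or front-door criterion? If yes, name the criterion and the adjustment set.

desc(V)\{V}={J}; candidates ⊆ {C,D,G,N,Q,Y}.
∅: V⊥J given ∅ in G with V→· removed — back-door holds.
P(J|do(V)) = P(J|V) — no adjustment needed.

P(J|do(V)): backdoor, adjust for ∅.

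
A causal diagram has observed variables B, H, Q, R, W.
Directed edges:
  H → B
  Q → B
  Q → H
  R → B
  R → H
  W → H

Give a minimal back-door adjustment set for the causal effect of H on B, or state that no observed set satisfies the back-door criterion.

H→B: minimal back-door set {Q, R}.

desc(H)\{H}={B}; candidates ⊆ {Q,R,W}.
size 0: {}; under {} H still reaches {B,Q,R,W} ∋ B.
size 1: {Q}, {R}, {W}; under {Q} H still reaches {B,R,W} ∋ B.
{Q,R}: H⊥B given {Q,R} in G with H→· removed — back-door holds.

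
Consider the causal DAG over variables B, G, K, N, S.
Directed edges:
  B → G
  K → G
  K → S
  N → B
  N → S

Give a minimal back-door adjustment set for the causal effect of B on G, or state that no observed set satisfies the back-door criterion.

desc(B)\{B}={G}; candidates ⊆ {K,N,S}.
∅: B⊥G given ∅ in G with B→· removed — back-door holds.

B→G: minimal back-door set ∅.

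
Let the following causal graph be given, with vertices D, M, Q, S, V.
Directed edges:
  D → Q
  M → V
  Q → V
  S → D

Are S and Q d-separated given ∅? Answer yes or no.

Bayes-Ball from S | ∅ reaches {D,Q,V}.
Q ∈ reach(S|∅) ⇒ S ⊥̸ Q | ∅.

No — S and Q are d-connected given ∅.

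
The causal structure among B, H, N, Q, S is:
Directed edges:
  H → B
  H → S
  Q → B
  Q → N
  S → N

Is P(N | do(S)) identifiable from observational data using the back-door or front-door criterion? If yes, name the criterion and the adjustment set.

desc(S)\{S}={N}; candidates ⊆ {B,H,Q}.
∅: S⊥N given ∅ in G with S→· removed — back-door holds.
P(N|do(S)) = P(N|S) — no adjustment needed.

P(N|do(S)): backdoor, adjust for ∅.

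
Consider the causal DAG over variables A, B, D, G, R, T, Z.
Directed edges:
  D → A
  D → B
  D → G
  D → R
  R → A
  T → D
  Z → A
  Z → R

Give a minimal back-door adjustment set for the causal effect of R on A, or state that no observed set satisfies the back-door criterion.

R→A: minimal back-door set {D, Z}.

desc(R)\{R}={A}; candidates ⊆ {B,D,G,T,Z}.
size 0: {}; under {} R still reaches {A,B,D,G,T,Z} ∋ A.
size 1: {B}, {D}, {G} …(+2); under {B} R still reaches {A,D,G,T,Z} ∋ A.
{D,Z}: R⊥A given {D,Z} in G with R→· removed — back-door holds.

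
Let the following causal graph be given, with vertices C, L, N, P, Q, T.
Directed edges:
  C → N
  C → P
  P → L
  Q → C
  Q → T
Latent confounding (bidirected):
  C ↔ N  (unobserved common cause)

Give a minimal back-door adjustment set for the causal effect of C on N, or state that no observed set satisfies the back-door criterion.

desc(C)\{C}={L,N,P}; candidates ⊆ {Q,T}.
C↔N: latent back-door arc(s) into C.
size 0: {}; under {} C still reaches {N,Q,T} ∋ N.
size 1: {Q}, {T}; under {Q} C still reaches {N} ∋ N.
size 2: {Q,T}; under {Q,T} C still reaches {N} ∋ N.
C↔N cannot be blocked by any observed set — no back-door set.

C→N: no observed back-door set.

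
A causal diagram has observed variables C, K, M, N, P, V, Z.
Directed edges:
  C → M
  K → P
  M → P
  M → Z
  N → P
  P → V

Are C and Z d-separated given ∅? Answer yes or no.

No — C and Z are d-connected given ∅.

Bayes-Ball from C | ∅ reaches {M,P,V,Z}.
Z ∈ reach(C|∅) ⇒ C ⊥̸ Z | ∅.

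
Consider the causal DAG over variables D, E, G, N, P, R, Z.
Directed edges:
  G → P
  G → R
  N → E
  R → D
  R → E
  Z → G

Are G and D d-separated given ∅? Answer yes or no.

No — G and D are d-connected given ∅.

Bayes-Ball from G | ∅ reaches {D,E,P,R,Z}.
D ∈ reach(G|∅) ⇒ G ⊥̸ D | ∅.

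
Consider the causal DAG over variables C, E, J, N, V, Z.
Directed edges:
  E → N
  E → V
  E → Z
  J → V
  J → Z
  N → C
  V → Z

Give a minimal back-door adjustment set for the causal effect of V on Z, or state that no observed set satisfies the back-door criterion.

desc(V)\{V}={Z}; candidates ⊆ {C,E,J,N}.
size 0: {}; under {} V still reaches {C,E,J,N,Z} ∋ Z.
size 1: {C}, {E}, {J} …(+1); under {C} V still reaches {E,J,N,Z} ∋ Z.
{E,J}: V⊥Z given {E,J} in G with V→· removed — back-door holds.

V→Z: minimal back-door set {E, J}.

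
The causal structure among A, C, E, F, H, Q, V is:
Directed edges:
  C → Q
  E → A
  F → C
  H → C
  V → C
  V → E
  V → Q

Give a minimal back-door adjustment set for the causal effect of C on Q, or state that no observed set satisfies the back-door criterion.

desc(C)\{C}={Q}; candidates ⊆ {A,E,F,H,V}.
size 0: {}; under {} C still reaches {A,E,F,H,Q,V} ∋ Q.
{V}: C⊥Q given {V} in G with C→· removed — back-door holds.

C→Q: minimal back-door set {V}.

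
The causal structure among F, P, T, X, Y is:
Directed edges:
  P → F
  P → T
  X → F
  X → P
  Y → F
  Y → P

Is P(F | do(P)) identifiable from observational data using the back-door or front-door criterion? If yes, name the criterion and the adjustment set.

desc(P)\{P}={F,T}; candidates ⊆ {X,Y}.
size 0: {}; under {} P still reaches {F,X,Y} ∋ F.
size 1: {X}, {Y}; under {X} P still reaches {F,Y} ∋ F.
{X,Y}: P⊥F given {X,Y} in G with P→· removed — back-door holds.
P(F|do(P)) = Σ_{X,Y} P(F|P,X,Y)·P(X,Y).

P(F|do(P)): backdoor, adjust for {X, Y}.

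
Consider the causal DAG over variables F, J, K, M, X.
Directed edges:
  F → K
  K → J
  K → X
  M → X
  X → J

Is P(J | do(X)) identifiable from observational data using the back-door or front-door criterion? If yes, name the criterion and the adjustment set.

P(J|do(X)): backdoor, adjust for {K}.

desc(X)\{X}={J}; candidates ⊆ {F,K,M}.
size 0: {}; under {} X still reaches {F,J,K,M} ∋ J.
{K}: X⊥J given {K} in G with X→· removed — back-door holds.
P(J|do(X)) = Σ_{K} P(J|X,K)·P(K).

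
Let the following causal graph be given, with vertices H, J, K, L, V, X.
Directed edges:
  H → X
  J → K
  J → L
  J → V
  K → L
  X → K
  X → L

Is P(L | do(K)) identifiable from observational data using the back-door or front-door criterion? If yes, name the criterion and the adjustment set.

desc(K)\{K}={L}; candidates ⊆ {H,J,V,X}.
size 0: {}; under {} K still reaches {H,J,L,V,X} ∋ L.
size 1: {H}, {J}, {V} …(+1); under {H} K still reaches {J,L,V,X} ∋ L.
{J,X}: K⊥L given {J,X} in G with K→· removed — back-door holds.
P(L|do(K)) = Σ_{J,X} P(L|K,J,X)·P(J,X).

P(L|do(K)): backdoor, adjust for {J, X}.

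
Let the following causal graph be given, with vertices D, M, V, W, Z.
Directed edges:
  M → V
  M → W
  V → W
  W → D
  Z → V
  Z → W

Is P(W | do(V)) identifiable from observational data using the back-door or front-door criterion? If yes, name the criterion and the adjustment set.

desc(V)\{V}={D,W}; candidates ⊆ {M,Z}.
size 0: {}; under {} V still reaches {D,M,W,Z} ∋ W.
size 1: {M}, {Z}; under {M} V still reaches {D,W,Z} ∋ W.
{M,Z}: V⊥W given {M,Z} in G with V→· removed — back-door holds.
P(W|do(V)) = Σ_{M,Z} P(W|V,M,Z)·P(M,Z).

P(W|do(V)): backdoor, adjust for {M, Z}.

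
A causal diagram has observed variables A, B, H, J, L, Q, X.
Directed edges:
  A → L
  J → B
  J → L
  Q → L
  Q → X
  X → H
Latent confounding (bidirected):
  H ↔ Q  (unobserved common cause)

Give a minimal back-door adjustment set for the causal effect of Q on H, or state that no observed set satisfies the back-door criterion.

desc(Q)\{Q}={H,L,X}; candidates ⊆ {A,B,J}.
Q↔H: latent back-door arc(s) into Q.
size 0: {}; under {} Q still reaches {H} ∋ H.
size 1: {A}, {B}, {J}; under {A} Q still reaches {H} ∋ H.
size 2: {A,B}, {A,J}, {B,J}; under {A,B} Q still reaches {H} ∋ H.
Q↔H cannot be blocked by any observed set — no back-door set.

Q→H: no observed back-door set.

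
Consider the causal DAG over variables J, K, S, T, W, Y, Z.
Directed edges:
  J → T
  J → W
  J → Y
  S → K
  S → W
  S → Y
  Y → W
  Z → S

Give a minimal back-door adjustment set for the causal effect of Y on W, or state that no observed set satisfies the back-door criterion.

desc(Y)\{Y}={W}; candidates ⊆ {J,K,S,T,Z}.
size 0: {}; under {} Y still reaches {J,K,S,T,W,Z} ∋ W.
size 1: {J}, {K}, {S} …(+2); under {J} Y still reaches {K,S,W,Z} ∋ W.
{J,S}: Y⊥W given {J,S} in G with Y→· removed — back-door holds.

Y→W: minimal back-door set {J, S}.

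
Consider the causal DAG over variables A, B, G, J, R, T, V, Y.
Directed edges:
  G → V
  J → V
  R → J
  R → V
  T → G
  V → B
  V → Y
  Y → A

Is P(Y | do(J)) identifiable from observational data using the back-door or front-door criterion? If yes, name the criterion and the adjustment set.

P(Y|do(J)): backdoor, adjust for {R}.

desc(J)\{J}={A,B,V,Y}; candidates ⊆ {G,R,T}.
size 0: {}; under {} J still reaches {A,B,R,V,Y} ∋ Y.
{R}: J⊥Y given {R} in G with J→· removed — back-door holds.
P(Y|do(J)) = Σ_{R} P(Y|J,R)·P(R).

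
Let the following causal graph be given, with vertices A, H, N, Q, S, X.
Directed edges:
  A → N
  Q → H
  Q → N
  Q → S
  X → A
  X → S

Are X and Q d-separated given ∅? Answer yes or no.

Yes — X ⊥ Q | ∅.

Bayes-Ball from X | ∅ reaches {A,N,S}.
Q ∉ reach(X|∅) ⇒ X ⊥ Q | ∅.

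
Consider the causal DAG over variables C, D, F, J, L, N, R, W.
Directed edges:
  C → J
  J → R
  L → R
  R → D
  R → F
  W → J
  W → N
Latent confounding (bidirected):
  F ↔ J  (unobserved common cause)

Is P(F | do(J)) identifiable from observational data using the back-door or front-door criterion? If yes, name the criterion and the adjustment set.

desc(J)\{J}={D,F,R}; candidates ⊆ {C,L,N,W}.
J↔F: latent back-door arc(s) into J.
size 0: {}; under {} J still reaches {C,F,N,W} ∋ F.
size 1: {C}, {L}, {N} …(+1); under {C} J still reaches {F,N,W} ∋ F.
size 2: {C,L}, {C,N}, {C,W} …(+3); under {C,L} J still reaches {F,N,W} ∋ F.
J↔F cannot be blocked by any observed set — no back-door set.
{R}: (i) intercepts every directed J→F path; (ii) no back-door J→{R}; (iii) {J} blocks every back-door {R}→F. Front-door holds.
P(F|do(J)) = Σ_{R} P(R|J) Σ_{J'} P(F|R,J')P(J').

P(F|do(J)): frontdoor, adjust for {R}.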